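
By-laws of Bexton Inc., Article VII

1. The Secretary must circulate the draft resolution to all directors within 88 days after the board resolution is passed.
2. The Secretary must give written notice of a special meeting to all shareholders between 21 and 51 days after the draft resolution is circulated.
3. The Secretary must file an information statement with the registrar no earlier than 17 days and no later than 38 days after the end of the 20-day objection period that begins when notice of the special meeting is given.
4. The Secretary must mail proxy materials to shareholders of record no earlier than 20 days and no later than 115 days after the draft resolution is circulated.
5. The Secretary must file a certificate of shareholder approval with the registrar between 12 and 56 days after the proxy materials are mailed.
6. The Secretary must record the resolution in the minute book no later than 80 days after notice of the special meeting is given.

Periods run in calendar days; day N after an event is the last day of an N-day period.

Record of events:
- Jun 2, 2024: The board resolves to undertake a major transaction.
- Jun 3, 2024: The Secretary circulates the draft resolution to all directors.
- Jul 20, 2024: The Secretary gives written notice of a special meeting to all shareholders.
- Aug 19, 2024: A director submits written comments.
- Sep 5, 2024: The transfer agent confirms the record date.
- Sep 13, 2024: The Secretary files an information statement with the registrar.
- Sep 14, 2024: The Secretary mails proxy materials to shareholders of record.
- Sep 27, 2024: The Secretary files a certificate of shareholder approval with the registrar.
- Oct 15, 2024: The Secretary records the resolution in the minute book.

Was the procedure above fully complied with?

No

(1) due by Jun 2, 2024 + 88 days = Aug 29, 2024; Jun 3, 2024 is within that limit.
(2) the permitted window runs from Jun 3, 2024 + 21 = Jun 24, 2024 to Jun 3, 2024 + 51 = Jul 24, 2024; done Jul 20, 2024 — within the window.
(3) the permitted window runs from Aug 9, 2024 + 17 = Aug 26, 2024 to Aug 9, 2024 + 38 = Sep 16, 2024; done Sep 13, 2024, which is between those dates.
(4) the permitted window runs from Jun 3, 2024 + 20 = Jun 23, 2024 to Jun 3, 2024 + 115 = Sep 26, 2024; done Sep 14, 2024, which is between those dates.
(5) the permitted window runs from Sep 14, 2024 + 12 = Sep 26, 2024 to Sep 14, 2024 + 56 = Nov 9, 2024; done Sep 27, 2024, which is between those dates.
(6) due by Jul 20, 2024 + 80 days = Oct 8, 2024; Oct 15, 2024 misses that deadline by 7 days.
The analysis stops there.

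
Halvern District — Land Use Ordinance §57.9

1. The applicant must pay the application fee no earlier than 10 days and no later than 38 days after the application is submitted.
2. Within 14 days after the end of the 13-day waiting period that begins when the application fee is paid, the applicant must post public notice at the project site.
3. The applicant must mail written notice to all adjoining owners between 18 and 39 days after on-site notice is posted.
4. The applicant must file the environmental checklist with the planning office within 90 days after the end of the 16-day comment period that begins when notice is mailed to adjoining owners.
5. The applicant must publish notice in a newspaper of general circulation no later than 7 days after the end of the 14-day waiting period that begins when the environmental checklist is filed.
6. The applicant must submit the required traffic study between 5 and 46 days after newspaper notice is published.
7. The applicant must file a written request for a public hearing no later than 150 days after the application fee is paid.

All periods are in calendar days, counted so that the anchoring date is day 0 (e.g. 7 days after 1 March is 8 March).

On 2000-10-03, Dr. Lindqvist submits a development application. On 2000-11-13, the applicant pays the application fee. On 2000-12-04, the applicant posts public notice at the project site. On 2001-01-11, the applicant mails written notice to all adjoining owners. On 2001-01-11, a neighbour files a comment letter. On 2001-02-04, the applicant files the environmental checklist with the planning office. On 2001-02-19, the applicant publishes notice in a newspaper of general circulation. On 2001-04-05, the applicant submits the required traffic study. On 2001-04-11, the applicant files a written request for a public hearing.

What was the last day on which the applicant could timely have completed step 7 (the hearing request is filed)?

2001-04-12

Step 7 runs from 2000-11-13, when the application fee is paid. 150 days after 2000-11-13 is 2001-04-12.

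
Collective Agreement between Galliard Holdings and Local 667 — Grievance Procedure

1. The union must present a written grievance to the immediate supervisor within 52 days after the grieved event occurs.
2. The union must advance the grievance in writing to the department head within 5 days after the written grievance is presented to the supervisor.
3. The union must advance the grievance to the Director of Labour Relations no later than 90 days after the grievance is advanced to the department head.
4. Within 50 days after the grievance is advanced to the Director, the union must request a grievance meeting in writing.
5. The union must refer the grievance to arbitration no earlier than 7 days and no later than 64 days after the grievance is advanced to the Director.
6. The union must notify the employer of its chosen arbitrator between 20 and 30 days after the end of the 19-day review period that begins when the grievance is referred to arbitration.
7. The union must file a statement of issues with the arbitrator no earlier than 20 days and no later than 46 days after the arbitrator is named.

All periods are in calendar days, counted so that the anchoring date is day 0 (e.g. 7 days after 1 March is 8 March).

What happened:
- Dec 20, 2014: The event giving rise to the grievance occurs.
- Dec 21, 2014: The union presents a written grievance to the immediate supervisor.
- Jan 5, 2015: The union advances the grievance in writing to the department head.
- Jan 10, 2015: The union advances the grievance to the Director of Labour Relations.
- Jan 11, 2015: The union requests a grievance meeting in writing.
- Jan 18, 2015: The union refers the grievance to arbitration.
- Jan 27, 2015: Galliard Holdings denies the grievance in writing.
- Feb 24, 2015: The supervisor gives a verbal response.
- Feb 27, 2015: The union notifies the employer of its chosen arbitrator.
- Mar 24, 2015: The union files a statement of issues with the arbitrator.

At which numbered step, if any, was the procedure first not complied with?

Step 2

Step 1 — counting 52 days from Dec 20, 2014 (when the grieved event occurs) gives a deadline of Feb 10, 2015; completed Dec 21, 2014, before the deadline.
Step 2 — counting 5 days from Dec 21, 2014 (when the written grievance is presented to the supervisor) gives a deadline of Dec 26, 2014; Jan 5, 2015 misses that deadline by 10 days.
No need to go further; step 2 was not satisfied.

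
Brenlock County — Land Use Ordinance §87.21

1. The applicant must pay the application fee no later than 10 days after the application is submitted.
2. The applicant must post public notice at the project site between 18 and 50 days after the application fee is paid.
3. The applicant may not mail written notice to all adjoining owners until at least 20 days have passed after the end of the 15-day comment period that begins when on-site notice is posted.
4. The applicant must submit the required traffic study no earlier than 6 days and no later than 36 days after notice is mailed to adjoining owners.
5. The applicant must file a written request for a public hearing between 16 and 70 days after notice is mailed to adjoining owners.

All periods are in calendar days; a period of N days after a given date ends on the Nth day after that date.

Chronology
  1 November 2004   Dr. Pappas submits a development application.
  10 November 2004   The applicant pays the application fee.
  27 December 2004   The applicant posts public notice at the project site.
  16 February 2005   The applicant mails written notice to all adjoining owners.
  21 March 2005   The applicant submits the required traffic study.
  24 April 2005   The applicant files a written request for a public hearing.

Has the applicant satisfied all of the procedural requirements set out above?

Yes

Step 1: 10 days after 1 November 2004 (when the application is submitted) is 11 November 2004; done 10 November 2004 — timely.
Step 2: the window is 18–50 days after 10 November 2004 (when the application fee is paid), so 28 November 2004 through 30 December 2004; done 27 December 2004 — within the window.
Step 3: the earliest permitted date is 20 days after 11 January 2005 (end of the 15-day comment period, which began when on-site notice is posted on 27 December 2004), i.e. 31 January 2005; done 16 February 2005 — permitted.
Step 4: the window is 6–36 days after 16 February 2005 (when notice is mailed to adjoining owners), so 22 February 2005 through 24 March 2005; done 21 March 2005, which is between those dates.
Step 5: the window is 16–70 days after 16 February 2005 (when notice is mailed to adjoining owners), so 4 March 2005 through 27 April 2005; done 24 April 2005, which is between those dates.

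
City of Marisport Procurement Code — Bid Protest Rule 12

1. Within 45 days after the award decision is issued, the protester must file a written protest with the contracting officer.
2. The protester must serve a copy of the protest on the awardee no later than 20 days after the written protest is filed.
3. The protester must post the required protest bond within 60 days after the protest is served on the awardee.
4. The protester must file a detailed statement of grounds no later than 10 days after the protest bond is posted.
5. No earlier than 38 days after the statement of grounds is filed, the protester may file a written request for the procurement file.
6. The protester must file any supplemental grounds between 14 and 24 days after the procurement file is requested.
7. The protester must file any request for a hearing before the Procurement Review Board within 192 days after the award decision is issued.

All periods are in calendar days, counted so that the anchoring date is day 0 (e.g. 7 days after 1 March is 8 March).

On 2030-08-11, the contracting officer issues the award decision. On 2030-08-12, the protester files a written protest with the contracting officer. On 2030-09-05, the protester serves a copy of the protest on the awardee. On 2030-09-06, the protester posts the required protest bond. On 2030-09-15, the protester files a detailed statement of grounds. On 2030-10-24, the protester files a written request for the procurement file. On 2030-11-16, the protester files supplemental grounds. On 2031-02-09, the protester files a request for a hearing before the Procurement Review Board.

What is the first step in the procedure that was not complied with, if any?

(1) due by 2030-08-11 + 45 days = 2030-09-25; done 2030-08-12 — timely.
(2) due by 2030-08-12 + 20 days = 2030-09-01; 2030-09-05 misses that deadline by 4 days.
That is the first point of non-compliance.

Step 2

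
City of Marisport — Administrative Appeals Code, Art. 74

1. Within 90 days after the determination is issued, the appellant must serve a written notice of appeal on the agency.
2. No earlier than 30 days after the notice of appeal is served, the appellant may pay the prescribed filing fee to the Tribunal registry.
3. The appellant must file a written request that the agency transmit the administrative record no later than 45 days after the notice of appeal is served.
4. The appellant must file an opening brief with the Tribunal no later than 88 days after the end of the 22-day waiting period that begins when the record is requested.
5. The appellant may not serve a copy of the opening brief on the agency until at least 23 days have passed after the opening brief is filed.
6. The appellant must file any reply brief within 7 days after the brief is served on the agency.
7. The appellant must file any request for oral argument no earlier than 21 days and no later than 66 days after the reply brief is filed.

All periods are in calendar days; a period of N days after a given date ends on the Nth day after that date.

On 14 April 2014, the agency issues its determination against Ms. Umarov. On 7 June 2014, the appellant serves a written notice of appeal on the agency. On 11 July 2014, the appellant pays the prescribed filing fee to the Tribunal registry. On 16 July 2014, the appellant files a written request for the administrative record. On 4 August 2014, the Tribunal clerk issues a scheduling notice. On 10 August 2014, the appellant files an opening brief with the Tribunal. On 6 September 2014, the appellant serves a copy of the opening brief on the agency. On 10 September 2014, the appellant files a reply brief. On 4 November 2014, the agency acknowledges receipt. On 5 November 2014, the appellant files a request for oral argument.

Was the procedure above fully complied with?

Yes

Step 1 — counting 90 days from 14 April 2014 (when the determination is issued) gives a deadline of 13 July 2014; done 7 June 2014 — timely.
Step 2 — must wait 30 days from 7 June 2014 (when the notice of appeal is served), so not before 7 July 2014; done 11 July 2014, after the minimum wait.
Step 3 — counting 45 days from 7 June 2014 (when the notice of appeal is served) gives a deadline of 22 July 2014; 16 July 2014 is within that limit.
Step 4 — counting 88 days from 7 August 2014 (end of the 22-day waiting period, which began when the record is requested on 16 July 2014) gives a deadline of 3 November 2014; done 10 August 2014 — timely.
Step 5 — must wait 23 days from 10 August 2014 (when the opening brief is filed), so not before 2 September 2014; 6 September 2014 is on or after that date.
Step 6 — counting 7 days from 6 September 2014 (when the brief is served on the agency) gives a deadline of 13 September 2014; completed 10 September 2014, before the deadline.
Step 7 — 21 and 66 days from 10 September 2014 (when the reply brief is filed) are 1 October 2014 and 15 November 2014 respectively; done 5 November 2014, which is between those dates.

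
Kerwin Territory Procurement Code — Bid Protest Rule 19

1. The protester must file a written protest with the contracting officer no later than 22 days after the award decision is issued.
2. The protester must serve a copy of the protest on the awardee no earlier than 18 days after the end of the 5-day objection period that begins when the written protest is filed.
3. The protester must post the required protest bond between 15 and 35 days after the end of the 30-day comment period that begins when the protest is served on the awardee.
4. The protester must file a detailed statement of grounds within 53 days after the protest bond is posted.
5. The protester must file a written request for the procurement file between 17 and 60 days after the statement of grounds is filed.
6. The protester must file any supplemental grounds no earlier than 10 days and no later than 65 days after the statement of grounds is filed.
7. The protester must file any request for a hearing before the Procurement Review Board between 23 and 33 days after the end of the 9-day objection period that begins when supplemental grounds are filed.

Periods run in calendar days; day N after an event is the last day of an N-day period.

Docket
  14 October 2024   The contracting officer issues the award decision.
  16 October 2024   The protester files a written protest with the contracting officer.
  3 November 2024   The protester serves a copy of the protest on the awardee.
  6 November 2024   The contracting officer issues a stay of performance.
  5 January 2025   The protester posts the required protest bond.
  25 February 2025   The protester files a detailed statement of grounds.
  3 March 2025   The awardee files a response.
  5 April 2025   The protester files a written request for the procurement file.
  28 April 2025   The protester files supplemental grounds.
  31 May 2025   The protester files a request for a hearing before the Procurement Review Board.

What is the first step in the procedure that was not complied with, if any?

(1) due by 14 October 2024 + 22 days = 5 November 2024; 16 October 2024 is within that limit.
(2) permitted from 21 October 2024 + 18 days = 8 November 2024 onward; acted on 3 November 2024, 5 days prematurely.
That is the first point of non-compliance.

Step 2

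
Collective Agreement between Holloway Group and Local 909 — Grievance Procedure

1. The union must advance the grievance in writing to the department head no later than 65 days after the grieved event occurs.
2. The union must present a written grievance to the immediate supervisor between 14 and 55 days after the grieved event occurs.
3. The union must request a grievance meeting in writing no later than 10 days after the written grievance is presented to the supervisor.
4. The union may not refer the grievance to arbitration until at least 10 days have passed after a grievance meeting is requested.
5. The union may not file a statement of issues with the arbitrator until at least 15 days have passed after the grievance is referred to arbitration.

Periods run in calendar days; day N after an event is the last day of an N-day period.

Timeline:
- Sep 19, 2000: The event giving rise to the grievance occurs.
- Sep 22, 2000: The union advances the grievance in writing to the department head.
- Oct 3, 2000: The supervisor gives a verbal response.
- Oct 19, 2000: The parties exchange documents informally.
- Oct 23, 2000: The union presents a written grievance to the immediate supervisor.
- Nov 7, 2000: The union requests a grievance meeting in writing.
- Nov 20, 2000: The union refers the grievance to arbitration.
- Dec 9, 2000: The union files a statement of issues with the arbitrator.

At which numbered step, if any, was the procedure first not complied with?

Step 3

(1) due by Sep 19, 2000 + 65 days = Nov 23, 2000; completed Sep 22, 2000, before the deadline.
(2) the permitted window runs from Sep 19, 2000 + 14 = Oct 3, 2000 to Sep 19, 2000 + 55 = Nov 13, 2000; done Oct 23, 2000 — within the window.
(3) due by Oct 23, 2000 + 10 days = Nov 2, 2000; Nov 7, 2000 misses that deadline by 5 days.
No need to go further; step 3 was not satisfied.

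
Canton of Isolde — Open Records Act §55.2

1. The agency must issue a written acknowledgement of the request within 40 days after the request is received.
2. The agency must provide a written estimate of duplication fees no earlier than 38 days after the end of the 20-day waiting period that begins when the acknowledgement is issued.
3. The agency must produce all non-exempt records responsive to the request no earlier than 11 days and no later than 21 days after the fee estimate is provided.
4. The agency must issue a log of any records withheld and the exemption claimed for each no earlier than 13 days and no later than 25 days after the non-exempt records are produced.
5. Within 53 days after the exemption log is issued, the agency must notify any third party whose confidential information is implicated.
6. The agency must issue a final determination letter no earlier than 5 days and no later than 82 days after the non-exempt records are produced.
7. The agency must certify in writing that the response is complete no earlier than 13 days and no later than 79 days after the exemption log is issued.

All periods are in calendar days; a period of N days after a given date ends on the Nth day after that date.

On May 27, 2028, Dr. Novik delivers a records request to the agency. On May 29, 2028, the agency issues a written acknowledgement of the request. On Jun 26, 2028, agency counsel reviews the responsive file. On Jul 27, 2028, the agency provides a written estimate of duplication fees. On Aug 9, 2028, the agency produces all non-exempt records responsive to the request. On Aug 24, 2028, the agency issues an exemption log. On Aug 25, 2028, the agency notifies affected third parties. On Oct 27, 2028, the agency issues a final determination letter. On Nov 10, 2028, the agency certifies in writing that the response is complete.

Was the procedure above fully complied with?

Yes

Step 1: 40 days after May 27, 2028 (when the request is received) is Jul 6, 2028; May 29, 2028 is within that limit.
Step 2: the earliest permitted date is 38 days after Jun 18, 2028 (end of the 20-day waiting period, which began when the acknowledgement is issued on May 29, 2028), i.e. Jul 26, 2028; done Jul 27, 2028, after the minimum wait.
Step 3: the window is 11–21 days after Jul 27, 2028 (when the fee estimate is provided), so Aug 7, 2028 through Aug 17, 2028; Aug 9, 2028 falls inside that range.
Step 4: the window is 13–25 days after Aug 9, 2028 (when the non-exempt records are produced), so Aug 22, 2028 through Sep 3, 2028; done Aug 24, 2028, which is between those dates.
Step 5: 53 days after Aug 24, 2028 (when the exemption log is issued) is Oct 16, 2028; completed Aug 25, 2028, before the deadline.
Step 6: the window is 5–82 days after Aug 9, 2028 (when the non-exempt records are produced), so Aug 14, 2028 through Oct 30, 2028; done Oct 27, 2028 — within the window.
Step 7: the window is 13–79 days after Aug 24, 2028 (when the exemption log is issued), so Sep 6, 2028 through Nov 11, 2028; done Nov 10, 2028, which is between those dates.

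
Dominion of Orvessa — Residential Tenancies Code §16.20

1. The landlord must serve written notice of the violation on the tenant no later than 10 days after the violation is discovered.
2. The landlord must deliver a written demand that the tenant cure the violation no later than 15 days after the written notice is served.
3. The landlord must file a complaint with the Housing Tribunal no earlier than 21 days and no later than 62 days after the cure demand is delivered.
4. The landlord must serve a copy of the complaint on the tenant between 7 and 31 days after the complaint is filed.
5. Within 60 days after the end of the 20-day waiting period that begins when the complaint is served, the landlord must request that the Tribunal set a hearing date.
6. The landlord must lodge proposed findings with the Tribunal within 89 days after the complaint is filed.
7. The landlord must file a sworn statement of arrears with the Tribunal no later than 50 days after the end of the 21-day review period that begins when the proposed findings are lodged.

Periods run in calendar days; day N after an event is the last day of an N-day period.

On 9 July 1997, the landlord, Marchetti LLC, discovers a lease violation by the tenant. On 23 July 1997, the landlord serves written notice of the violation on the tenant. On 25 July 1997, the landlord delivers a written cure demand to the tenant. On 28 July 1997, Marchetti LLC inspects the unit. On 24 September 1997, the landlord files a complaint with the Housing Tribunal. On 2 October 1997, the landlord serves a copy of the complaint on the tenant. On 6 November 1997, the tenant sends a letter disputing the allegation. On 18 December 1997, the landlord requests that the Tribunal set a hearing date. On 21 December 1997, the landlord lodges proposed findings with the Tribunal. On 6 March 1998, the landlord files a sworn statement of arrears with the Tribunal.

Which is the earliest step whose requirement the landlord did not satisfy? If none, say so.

Step 1 — counting 10 days from 9 July 1997 (when the violation is discovered) gives a deadline of 19 July 1997; not done until 23 July 1997, 4 days after the deadline.
Later steps need not be reached.

Step 1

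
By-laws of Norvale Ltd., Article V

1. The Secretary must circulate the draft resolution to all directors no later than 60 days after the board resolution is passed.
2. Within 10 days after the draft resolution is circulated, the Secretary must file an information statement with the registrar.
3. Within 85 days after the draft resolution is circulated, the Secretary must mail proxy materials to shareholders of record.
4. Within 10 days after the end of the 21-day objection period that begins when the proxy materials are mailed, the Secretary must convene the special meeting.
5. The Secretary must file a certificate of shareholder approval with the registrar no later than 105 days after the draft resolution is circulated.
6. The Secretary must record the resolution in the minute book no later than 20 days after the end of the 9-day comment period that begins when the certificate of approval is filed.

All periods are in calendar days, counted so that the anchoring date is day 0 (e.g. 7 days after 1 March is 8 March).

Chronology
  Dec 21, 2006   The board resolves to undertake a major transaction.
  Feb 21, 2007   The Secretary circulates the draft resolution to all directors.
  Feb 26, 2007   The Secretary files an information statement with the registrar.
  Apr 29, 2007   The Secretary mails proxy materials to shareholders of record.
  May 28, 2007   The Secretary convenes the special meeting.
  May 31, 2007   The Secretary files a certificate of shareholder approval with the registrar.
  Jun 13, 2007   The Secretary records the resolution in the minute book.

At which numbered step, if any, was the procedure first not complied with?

Step 1 — counting 60 days from Dec 21, 2006 (when the board resolution is passed) gives a deadline of Feb 19, 2007; Feb 21, 2007 misses that deadline by 2 days.
Later steps need not be reached.

Step 1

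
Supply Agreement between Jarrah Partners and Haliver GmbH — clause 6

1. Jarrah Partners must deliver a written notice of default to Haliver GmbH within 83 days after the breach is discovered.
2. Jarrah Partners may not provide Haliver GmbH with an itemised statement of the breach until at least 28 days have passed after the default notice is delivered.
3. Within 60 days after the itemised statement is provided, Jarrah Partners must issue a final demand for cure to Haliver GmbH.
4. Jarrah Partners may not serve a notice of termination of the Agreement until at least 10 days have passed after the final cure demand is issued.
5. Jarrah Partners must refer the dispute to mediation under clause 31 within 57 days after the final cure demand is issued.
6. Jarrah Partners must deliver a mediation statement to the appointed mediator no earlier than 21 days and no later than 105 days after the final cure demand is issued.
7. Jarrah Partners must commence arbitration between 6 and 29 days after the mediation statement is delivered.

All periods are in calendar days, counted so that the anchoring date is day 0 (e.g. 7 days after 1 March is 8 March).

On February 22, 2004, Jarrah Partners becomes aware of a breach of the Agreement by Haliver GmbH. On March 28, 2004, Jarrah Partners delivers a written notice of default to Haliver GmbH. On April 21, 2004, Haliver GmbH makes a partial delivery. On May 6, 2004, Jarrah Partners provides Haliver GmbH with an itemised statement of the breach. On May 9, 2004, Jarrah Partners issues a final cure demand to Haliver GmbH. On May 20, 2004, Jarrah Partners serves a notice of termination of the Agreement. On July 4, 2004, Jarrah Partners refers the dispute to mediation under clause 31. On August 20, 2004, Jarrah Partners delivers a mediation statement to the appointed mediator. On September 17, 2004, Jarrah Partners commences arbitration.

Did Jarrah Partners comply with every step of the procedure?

Step 1 — counting 83 days from February 22, 2004 (when the breach is discovered) gives a deadline of May 15, 2004; March 28, 2004 is within that limit.
Step 2 — must wait 28 days from March 28, 2004 (when the default notice is delivered), so not before April 25, 2004; done May 6, 2004, after the minimum wait.
Step 3 — counting 60 days from May 6, 2004 (when the itemised statement is provided) gives a deadline of July 5, 2004; done May 9, 2004 — timely.
Step 4 — must wait 10 days from May 9, 2004 (when the final cure demand is issued), so not before May 19, 2004; done May 20, 2004, after the minimum wait.
Step 5 — counting 57 days from May 9, 2004 (when the final cure demand is issued) gives a deadline of July 5, 2004; completed July 4, 2004, before the deadline.
Step 6 — 21 and 105 days from May 9, 2004 (when the final cure demand is issued) are May 30, 2004 and August 22, 2004 respectively; done August 20, 2004 — within the window.
Step 7 — 6 and 29 days from August 20, 2004 (when the mediation statement is delivered) are August 26, 2004 and September 18, 2004 respectively; done September 17, 2004 — within the window.

Yes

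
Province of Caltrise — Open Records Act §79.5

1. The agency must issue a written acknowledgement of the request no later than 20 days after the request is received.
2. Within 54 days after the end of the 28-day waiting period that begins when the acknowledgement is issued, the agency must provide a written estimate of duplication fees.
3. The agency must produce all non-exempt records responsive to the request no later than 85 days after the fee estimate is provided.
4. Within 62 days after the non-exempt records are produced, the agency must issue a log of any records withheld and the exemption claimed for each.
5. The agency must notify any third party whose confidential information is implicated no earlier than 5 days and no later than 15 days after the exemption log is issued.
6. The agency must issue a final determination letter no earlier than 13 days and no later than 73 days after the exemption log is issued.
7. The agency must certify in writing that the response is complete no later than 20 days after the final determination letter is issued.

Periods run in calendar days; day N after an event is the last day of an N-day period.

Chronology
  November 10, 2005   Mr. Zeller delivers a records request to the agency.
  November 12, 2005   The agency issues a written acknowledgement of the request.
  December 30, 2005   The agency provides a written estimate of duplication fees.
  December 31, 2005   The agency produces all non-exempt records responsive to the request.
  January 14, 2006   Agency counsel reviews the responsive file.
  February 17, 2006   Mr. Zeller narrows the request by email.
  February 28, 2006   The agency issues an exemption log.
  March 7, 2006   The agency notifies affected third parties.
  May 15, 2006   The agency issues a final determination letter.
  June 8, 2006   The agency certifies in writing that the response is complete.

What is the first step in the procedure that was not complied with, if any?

Step 6

(1) due by November 10, 2005 + 20 days = November 30, 2005; completed November 12, 2005, before the deadline.
(2) due by December 10, 2005 + 54 days = February 2, 2006; done December 30, 2005 — timely.
(3) due by December 30, 2005 + 85 days = March 25, 2006; done December 31, 2005 — timely.
(4) due by December 31, 2005 + 62 days = March 3, 2006; done February 28, 2006 — timely.
(5) the permitted window runs from February 28, 2006 + 5 = March 5, 2006 to February 28, 2006 + 15 = March 15, 2006; done March 7, 2006 — within the window.
(6) the permitted window runs from February 28, 2006 + 13 = March 13, 2006 to February 28, 2006 + 73 = May 12, 2006; done May 15, 2006 — 3 days after the window closed.
Later steps need not be reached.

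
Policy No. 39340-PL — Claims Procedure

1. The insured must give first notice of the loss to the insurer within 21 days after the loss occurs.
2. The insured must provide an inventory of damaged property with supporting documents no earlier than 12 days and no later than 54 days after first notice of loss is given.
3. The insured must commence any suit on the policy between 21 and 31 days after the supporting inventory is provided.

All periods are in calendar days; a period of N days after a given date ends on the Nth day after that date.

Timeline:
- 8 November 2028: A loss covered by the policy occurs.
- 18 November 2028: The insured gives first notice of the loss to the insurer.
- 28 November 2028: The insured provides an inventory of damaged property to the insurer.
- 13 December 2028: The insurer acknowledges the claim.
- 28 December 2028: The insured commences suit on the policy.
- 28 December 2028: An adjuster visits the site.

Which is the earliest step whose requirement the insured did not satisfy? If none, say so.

(1) due by 8 November 2028 + 21 days = 29 November 2028; done 18 November 2028 — timely.
(2) the permitted window runs from 18 November 2028 + 12 = 30 November 2028 to 18 November 2028 + 54 = 11 January 2029; 28 November 2028 is 2 days too early.

Step 2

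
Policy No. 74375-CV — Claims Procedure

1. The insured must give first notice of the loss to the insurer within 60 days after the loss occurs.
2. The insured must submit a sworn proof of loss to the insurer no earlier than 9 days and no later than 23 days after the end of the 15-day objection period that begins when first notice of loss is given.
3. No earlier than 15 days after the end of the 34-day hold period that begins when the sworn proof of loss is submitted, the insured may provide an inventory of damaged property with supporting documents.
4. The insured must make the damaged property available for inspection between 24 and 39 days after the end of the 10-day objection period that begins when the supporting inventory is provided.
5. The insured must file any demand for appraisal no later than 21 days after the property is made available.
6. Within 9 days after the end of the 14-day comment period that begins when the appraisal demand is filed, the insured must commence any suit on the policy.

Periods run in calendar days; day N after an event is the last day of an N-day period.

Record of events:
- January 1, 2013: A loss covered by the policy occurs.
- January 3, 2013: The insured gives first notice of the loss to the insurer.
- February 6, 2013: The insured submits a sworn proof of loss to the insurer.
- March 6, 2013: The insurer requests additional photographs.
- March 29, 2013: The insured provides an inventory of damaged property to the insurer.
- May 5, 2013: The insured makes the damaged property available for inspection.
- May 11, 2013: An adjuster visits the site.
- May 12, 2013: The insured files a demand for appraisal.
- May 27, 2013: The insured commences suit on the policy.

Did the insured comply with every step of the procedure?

Yes

(1) due by January 1, 2013 + 60 days = March 2, 2013; January 3, 2013 is within that limit.
(2) the permitted window runs from January 18, 2013 + 9 = January 27, 2013 to January 18, 2013 + 23 = February 10, 2013; February 6, 2013 falls inside that range.
(3) permitted from March 12, 2013 + 15 days = March 27, 2013 onward; March 29, 2013 is on or after that date.
(4) the permitted window runs from April 8, 2013 + 24 = May 2, 2013 to April 8, 2013 + 39 = May 17, 2013; done May 5, 2013, which is between those dates.
(5) due by May 5, 2013 + 21 days = May 26, 2013; May 12, 2013 is within that limit.
(6) due by May 26, 2013 + 9 days = June 4, 2013; done May 27, 2013 — timely.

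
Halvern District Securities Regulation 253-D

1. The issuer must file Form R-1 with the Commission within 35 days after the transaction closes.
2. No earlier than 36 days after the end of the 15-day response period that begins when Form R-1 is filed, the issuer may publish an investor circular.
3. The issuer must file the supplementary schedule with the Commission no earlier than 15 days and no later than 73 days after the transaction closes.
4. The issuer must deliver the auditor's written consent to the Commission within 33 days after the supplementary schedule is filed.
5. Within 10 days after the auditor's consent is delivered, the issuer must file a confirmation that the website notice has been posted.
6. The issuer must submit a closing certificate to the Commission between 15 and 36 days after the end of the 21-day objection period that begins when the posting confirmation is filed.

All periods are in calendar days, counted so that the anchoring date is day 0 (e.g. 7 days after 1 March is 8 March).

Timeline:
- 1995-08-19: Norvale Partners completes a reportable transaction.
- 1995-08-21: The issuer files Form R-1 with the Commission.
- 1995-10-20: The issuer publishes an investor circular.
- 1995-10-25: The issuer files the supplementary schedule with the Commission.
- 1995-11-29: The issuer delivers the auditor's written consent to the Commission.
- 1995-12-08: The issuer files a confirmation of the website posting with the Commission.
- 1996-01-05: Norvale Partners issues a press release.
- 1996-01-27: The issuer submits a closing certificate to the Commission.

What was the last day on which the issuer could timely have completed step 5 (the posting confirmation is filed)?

1995-12-09

Step 5 runs from 1995-11-29, when the auditor's consent is delivered. 10 days after 1995-11-29 is 1995-12-09.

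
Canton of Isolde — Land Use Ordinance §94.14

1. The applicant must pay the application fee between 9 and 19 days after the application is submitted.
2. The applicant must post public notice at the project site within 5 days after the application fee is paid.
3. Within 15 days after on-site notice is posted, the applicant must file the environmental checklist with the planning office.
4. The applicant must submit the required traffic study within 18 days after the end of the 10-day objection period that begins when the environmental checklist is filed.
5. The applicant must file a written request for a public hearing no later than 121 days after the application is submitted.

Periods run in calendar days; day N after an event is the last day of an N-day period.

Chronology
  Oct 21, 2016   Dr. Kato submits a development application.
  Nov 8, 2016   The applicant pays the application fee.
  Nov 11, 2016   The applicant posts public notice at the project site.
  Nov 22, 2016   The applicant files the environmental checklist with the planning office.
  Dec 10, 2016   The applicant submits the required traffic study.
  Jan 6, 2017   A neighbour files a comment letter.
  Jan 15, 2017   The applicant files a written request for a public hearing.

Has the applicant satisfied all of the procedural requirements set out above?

Step 1: the window is 9–19 days after Oct 21, 2016 (when the application is submitted), so Oct 30, 2016 through Nov 9, 2016; done Nov 8, 2016, which is between those dates.
Step 2: 5 days after Nov 8, 2016 (when the application fee is paid) is Nov 13, 2016; Nov 11, 2016 is within that limit.
Step 3: 15 days after Nov 11, 2016 (when on-site notice is posted) is Nov 26, 2016; completed Nov 22, 2016, before the deadline.
Step 4: 18 days after Dec 2, 2016 (end of the 10-day objection period, which began when the environmental checklist is filed on Nov 22, 2016) is Dec 20, 2016; done Dec 10, 2016 — timely.
Step 5: 121 days after Oct 21, 2016 (when the application is submitted) is Feb 19, 2017; done Jan 15, 2017 — timely.

Yes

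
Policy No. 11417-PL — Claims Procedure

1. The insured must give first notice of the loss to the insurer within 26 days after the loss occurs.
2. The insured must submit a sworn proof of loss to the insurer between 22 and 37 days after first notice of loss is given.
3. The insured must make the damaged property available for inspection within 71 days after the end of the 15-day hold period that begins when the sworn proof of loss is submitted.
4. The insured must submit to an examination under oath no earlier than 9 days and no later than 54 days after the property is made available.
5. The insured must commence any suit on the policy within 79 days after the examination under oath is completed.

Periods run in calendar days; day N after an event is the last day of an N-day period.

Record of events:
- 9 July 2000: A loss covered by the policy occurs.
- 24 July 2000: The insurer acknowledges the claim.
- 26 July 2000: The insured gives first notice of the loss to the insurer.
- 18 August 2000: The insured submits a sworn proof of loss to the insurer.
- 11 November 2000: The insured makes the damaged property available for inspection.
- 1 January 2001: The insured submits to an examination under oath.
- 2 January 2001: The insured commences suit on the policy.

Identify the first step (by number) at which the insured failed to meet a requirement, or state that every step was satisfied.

Step 1 — counting 26 days from 9 July 2000 (when the loss occurs) gives a deadline of 4 August 2000; done 26 July 2000 — timely.
Step 2 — 22 and 37 days from 26 July 2000 (when first notice of loss is given) are 17 August 2000 and 1 September 2000 respectively; done 18 August 2000, which is between those dates.
Step 3 — counting 71 days from 2 September 2000 (end of the 15-day hold period, which began when the sworn proof of loss is submitted on 18 August 2000) gives a deadline of 12 November 2000; completed 11 November 2000, before the deadline.
Step 4 — 9 and 54 days from 11 November 2000 (when the property is made available) are 20 November 2000 and 4 January 2001 respectively; done 1 January 2001, which is between those dates.
Step 5 — counting 79 days from 1 January 2001 (when the examination under oath is completed) gives a deadline of 21 March 2001; done 2 January 2001 — timely.

None — every step was satisfied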